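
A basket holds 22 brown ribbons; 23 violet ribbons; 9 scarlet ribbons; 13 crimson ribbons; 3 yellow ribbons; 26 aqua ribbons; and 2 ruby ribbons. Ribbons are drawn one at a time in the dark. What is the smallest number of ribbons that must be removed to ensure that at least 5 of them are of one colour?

Put each drawn ribbon into a box by colour. The largest draw with every box below 5 takes min(count, 4) from each colour; colours with fewer than 4 contribute all they have.
Σ min(cᵢ, 4) = 4 + 4 + 4 + 4 + 3 + 4 + 2 = 25.
Draw number 25 + 1 = 26 must push one box to 5.

26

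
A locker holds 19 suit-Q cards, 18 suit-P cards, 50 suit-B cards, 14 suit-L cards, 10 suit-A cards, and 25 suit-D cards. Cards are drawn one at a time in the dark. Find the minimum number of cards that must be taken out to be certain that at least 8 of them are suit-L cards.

130

In the worst case for collecting suit-L cards, every non-suit-L card comes out first.
There are 19 + 18 + 50 + 10 + 25 = 122 non-suit-L cards altogether.
After those, each further card must be suit-L, so 122 + 8 = 130 draws guarantee 8 suit-L cards.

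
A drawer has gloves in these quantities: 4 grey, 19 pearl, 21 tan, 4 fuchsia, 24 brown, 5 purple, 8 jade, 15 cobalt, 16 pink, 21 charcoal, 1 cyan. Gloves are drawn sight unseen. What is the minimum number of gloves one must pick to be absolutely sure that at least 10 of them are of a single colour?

77

An adversary could hand out at most 9 gloves per colour (5 colours run out sooner): 4 + 9 + 9 + 4 + 9 + 5 + 8 + 9 + 9 + 9 + 1 = 76 gloves and still no colour has 10.
By pigeonhole, one more glove lands in a colour already at 9, so 77 draws are enough and 76 are not.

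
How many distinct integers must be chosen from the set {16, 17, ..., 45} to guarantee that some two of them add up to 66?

19

Group the elements by complementary pair {x, 66−x}: {21,45}, {22,44}, {23,43}, …, giving 12 two-element pairs, the single value 33 (it cannot pair with itself since the integers are distinct), and 5 integers whose partner 66−x falls outside [16,45].
Treating each of those 18 groups as a pigeonhole, one can pick one integer per group — 18 integers — with no two summing to 66.
The 19th integer lands in an occupied pair, forcing a sum of 66.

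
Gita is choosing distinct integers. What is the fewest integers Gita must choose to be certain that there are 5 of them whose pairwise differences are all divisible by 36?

Integers whose pairwise differences are multiples of 36 are exactly those sharing a remainder mod 36. Pigeonhole: the 36 residue classes mod 36 are the pigeonholes.
With 144 integers one could put 4 in each residue class and have no class reach 5.
The 145th integer pushes some class to 5, so 36·4 + 1 = 145.

145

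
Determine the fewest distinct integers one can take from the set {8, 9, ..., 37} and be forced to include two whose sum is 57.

Two chosen integers sum to 57 exactly when both halves of some pair {x, 57−x} with 20 ≤ x ≤ 57−x ≤ 37 are chosen — 9 such pairs.
The remaining 12 elements (those with no distinct partner in range) can never complete a 57-sum, so the worst case takes all of them and one from each pair: 12 + 9 = 21.
The 22nd integer has to be the second member of some pair, so 21 + 1 = 22.

22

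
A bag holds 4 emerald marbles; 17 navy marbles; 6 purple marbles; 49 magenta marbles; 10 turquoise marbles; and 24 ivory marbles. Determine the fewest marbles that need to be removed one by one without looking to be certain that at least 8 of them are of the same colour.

By pigeonhole, the 6 colours are the holes; the marbles drawn are the pigeons.
To avoid 8 of any one colour, the worst case takes at most 7 of each colour, or every marble of a colour that has fewer than 7.
That gives 4 + 7 + 6 + 7 + 7 + 7 = 38 marbles with no colour reaching 8.
The next marble forces some colour to 8, so 38 + 1 = 39.

39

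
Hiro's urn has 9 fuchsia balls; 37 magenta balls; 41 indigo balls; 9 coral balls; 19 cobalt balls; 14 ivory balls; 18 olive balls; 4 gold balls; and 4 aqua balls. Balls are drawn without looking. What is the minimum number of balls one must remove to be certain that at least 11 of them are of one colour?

An adversary could hand out at most 10 balls per colour (4 colours run out sooner): 9 + 10 + 10 + 9 + 10 + 10 + 10 + 4 + 4 = 76 balls and still no colour has 11.
Pigeonhole: one more ball lands in a colour already at 10, so 77 draws are enough and 76 are not.

77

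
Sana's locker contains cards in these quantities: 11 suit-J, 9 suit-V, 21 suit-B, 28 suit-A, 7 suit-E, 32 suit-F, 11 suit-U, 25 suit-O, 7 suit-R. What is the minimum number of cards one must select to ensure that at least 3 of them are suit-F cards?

122

In the worst case for collecting suit-F cards, every non-suit-F card comes out first.
There are 11 + 9 + 21 + 28 + 7 + 11 + 25 + 7 = 119 non-suit-F cards altogether.
After those, each further card must be suit-F, so 119 + 3 = 122 draws guarantee 3 suit-F cards.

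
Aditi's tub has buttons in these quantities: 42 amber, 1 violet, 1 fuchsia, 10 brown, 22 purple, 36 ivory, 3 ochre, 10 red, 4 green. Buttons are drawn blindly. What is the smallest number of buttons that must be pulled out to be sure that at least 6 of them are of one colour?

Put each drawn button into a box by colour. The largest draw with every box below 6 takes min(count, 5) from each colour; colours with fewer than 5 contribute all they have.
Σ min(cᵢ, 5) = 5 + 1 + 1 + 5 + 5 + 5 + 3 + 5 + 4 = 34.
Draw number 34 + 1 = 35 must push one box to 6.

35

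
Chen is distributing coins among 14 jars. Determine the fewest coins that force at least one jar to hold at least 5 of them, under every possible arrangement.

With 56 coins one could put exactly 4 in each of the 14 jars, and no jar would reach 5.
By pigeonhole, one more coin must land in a jar that already has 4, giving it 5.
So 14 × 4 + 1 = 57 coins are required.

57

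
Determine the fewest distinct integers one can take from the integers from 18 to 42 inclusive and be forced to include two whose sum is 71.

19

Group the elements by complementary pair {x, 71−x}: {29,42}, {30,41}, {31,40}, …, giving 7 two-element pairs and 11 integers whose partner 71−x falls outside [18,42].
Treating each of those 18 groups as a pigeonhole, one can pick one integer per group — 18 integers — with no two summing to 71.
The 19th integer lands in an occupied pair, forcing a sum of 71.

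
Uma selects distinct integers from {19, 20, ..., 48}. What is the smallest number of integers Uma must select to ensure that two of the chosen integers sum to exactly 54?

Two chosen integers sum to 54 exactly when both halves of some pair {x, 54−x} with 19 ≤ x ≤ 54−x ≤ 35 are chosen — 8 such pairs.
The remaining 14 elements (those with no distinct partner in range) can never complete a 54-sum, so the worst case takes all of them and one from each pair: 14 + 8 = 22.
The 23rd integer has to be the second member of some pair, so 22 + 1 = 23.

23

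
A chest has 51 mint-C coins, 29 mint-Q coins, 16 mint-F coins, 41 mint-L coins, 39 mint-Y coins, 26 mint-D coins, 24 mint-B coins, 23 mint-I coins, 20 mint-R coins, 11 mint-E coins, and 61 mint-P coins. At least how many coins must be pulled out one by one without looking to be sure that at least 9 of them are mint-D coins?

324

In the worst case for collecting mint-D coins, every non-mint-D coin comes out first.
There are 51 + 29 + 16 + 41 + 39 + 24 + 23 + 20 + 11 + 61 = 315 non-mint-D coins altogether.
After those, each further coin must be mint-D, so 315 + 9 = 324 draws guarantee 9 mint-D coins.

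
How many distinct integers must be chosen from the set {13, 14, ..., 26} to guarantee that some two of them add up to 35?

Group the elements by complementary pair {x, 35−x}: {13,22}, {14,21}, {15,20}, …, giving 5 two-element pairs and 4 integers whose partner 35−x falls outside [13,26].
Treating each of those 9 groups as a pigeonhole, one can pick one integer per group — 9 integers — with no two summing to 35.
The 10th integer lands in an occupied pair, forcing a sum of 35.

10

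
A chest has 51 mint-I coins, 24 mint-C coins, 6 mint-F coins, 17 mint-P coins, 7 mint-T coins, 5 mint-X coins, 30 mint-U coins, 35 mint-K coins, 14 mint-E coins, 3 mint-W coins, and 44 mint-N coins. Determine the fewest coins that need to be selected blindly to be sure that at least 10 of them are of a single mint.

An adversary could hand out at most 9 coins per mint (4 mints run out sooner): 9 + 9 + 6 + 9 + 7 + 5 + 9 + 9 + 9 + 3 + 9 = 84 coins and still no mint has 10.
One more coin lands in a mint already at 9, so 85 draws are enough and 84 are not.

85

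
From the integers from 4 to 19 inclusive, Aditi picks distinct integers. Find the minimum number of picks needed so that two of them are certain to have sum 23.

9

A set avoiding the sum 23 can contain at most one of each pair {x, 23−x}.
The integers 12, …, 19 (8 of them) are such a set: any two sum to at least 12+13 = 25 > 23.
Any 9th integer completes one of the 8 pairs, so 9 choices force a sum of 23.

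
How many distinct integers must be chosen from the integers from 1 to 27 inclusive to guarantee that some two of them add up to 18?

20

Group the elements by complementary pair {x, 18−x}: {1,17}, {2,16}, {3,15}, …, giving 8 two-element pairs, the single value 9 (it cannot pair with itself since the integers are distinct), and 10 integers whose partner 18−x falls outside [1,27].
By the pigeonhole principle, treating each of those 19 groups as a pigeonhole, one can pick one integer per group — 19 integers — with no two summing to 18.
The 20th integer lands in an occupied pair, forcing a sum of 18.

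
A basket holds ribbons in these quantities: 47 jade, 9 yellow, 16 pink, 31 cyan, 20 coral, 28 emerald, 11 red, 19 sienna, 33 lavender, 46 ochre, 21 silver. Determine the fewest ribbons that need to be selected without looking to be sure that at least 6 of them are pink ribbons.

In the worst case for collecting pink ribbons, every non-pink ribbon comes out first.
There are 47 + 9 + 31 + 20 + 28 + 11 + 19 + 33 + 46 + 21 = 265 non-pink ribbons altogether.
After those, each further ribbon must be pink, so 265 + 6 = 271 draws guarantee 6 pink ribbons.

271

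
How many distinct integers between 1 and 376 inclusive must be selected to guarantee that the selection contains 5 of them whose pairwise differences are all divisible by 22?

89

Integers whose pairwise differences are multiples of 22 are exactly those sharing a remainder mod 22. The 22 residue classes mod 22 are the pigeonholes.
With 88 integers one could put 4 in each residue class and have no class reach 5.
The 89th integer pushes some class to 5, so 22·4 + 1 = 89.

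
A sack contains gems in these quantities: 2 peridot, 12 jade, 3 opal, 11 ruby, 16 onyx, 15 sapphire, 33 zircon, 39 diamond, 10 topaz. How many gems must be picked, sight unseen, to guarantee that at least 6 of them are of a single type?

An adversary could hand out at most 5 gems per type (peridot, opal run out sooner): 2 + 5 + 3 + 5 + 5 + 5 + 5 + 5 + 5 = 40 gems and still no type has 6.
By pigeonhole, one more gem lands in a type already at 5, so 41 draws are enough and 40 are not.

41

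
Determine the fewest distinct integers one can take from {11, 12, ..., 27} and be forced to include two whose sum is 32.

Group the elements by complementary pair {x, 32−x}: {11,21}, {12,20}, {13,19}, …, giving 5 two-element pairs, the single value 16 (it cannot pair with itself since the integers are distinct), and 6 integers whose partner 32−x falls outside [11,27].
By pigeonhole, treating each of those 12 groups as a pigeonhole, one can pick one integer per group — 12 integers — with no two summing to 32.
The 13th integer lands in an occupied pair, forcing a sum of 32.

13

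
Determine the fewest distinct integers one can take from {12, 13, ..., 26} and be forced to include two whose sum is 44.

Two chosen integers sum to 44 exactly when both halves of some pair {x, 44−x} with 18 ≤ x ≤ 44−x ≤ 26 are chosen — 4 such pairs.
The remaining 7 elements (those with no distinct partner in range) can never complete a 44-sum, so the worst case takes all of them and one from each pair: 7 + 4 = 11.
The 12th integer has to be the second member of some pair, so 11 + 1 = 12.

12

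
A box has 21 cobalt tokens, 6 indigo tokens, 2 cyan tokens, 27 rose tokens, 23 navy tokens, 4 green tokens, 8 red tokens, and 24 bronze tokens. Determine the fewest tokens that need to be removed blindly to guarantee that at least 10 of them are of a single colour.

57

By pigeonhole, put each drawn token into a box by colour. The largest draw with every box below 10 takes min(count, 9) from each colour; colours with fewer than 9 contribute all they have.
Σ min(cᵢ, 9) = 9 + 6 + 2 + 9 + 9 + 4 + 8 + 9 = 56.
Draw number 56 + 1 = 57 must push one box to 10.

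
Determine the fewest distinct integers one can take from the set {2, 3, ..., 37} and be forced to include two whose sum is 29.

Two chosen integers sum to 29 exactly when both halves of some pair {x, 29−x} with 2 ≤ x ≤ 29−x ≤ 27 are chosen — 13 such pairs.
The remaining 10 elements (those with no distinct partner in range) can never complete a 29-sum, so the worst case takes all of them and one from each pair: 10 + 13 = 23.
Pigeonhole: the 24th integer has to be the second member of some pair, so 23 + 1 = 24.

24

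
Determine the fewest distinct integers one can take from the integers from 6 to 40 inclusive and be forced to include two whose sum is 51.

A set avoiding the sum 51 can contain at most one of each pair {x, 51−x}, plus the 5 elements whose complement lies outside the range.
The integers 6, …, 25 (20 of them) are such a set: any two sum to at least 6+7 = 13 and at most 24+25 = 49 < 51.
Any 21st integer completes one of the 15 pairs, so 21 choices force a sum of 51.

21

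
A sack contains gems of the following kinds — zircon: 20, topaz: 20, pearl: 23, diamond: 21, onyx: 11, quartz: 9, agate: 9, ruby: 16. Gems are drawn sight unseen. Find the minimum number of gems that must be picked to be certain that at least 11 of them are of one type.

79

Put each drawn gem into a box by type. The largest draw with every box below 11 takes min(count, 10) from each type; types with fewer than 10 contribute all they have.
Σ min(cᵢ, 10) = 10 + 10 + 10 + 10 + 10 + 9 + 9 + 10 = 78.
Draw number 78 + 1 = 79 must push one box to 11.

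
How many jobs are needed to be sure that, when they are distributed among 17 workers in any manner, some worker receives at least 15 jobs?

With 238 jobs one could put exactly 14 in each of the 17 workers, and no worker would reach 15.
One more job must land in a worker that already has 14, giving it 15.
So 17 × 14 + 1 = 239 jobs are required.

239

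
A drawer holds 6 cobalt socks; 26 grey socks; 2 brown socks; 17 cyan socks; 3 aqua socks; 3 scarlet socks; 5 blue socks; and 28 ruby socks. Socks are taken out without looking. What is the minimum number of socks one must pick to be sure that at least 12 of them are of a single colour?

53

Put each drawn sock into a box by colour. The largest draw with every box below 12 takes min(count, 11) from each colour; colours with fewer than 11 contribute all they have.
Σ min(cᵢ, 11) = 6 + 11 + 2 + 11 + 3 + 3 + 5 + 11 = 52.
Draw number 52 + 1 = 53 must push one box to 12.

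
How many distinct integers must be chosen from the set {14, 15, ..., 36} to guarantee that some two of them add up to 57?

16

A set avoiding the sum 57 can contain at most one of each pair {x, 57−x}, plus the 7 elements whose complement lies outside the range.
The integers 14, …, 28 (15 of them) are such a set: any two sum to at least 14+15 = 29 and at most 27+28 = 55 < 57.
By pigeonhole, any 16th integer completes one of the 8 pairs, so 16 choices force a sum of 57.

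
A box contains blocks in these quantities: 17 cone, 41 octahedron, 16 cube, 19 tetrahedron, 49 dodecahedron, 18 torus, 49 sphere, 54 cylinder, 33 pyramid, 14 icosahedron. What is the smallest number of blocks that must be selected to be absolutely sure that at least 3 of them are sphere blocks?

264

In the worst case for collecting sphere blocks, every non-sphere block comes out first.
There are 17 + 41 + 16 + 19 + 49 + 18 + 54 + 33 + 14 = 261 non-sphere blocks altogether.
After those, each further block must be sphere, so 261 + 3 = 264 draws guarantee 3 sphere blocks.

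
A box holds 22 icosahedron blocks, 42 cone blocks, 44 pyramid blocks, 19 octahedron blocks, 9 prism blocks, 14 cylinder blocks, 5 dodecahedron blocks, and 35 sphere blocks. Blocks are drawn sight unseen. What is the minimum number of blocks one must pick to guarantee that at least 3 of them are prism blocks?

In the worst case for collecting prism blocks, every non-prism block comes out first.
There are 22 + 42 + 44 + 19 + 14 + 5 + 35 = 181 non-prism blocks altogether.
After those, each further block must be prism, so 181 + 3 = 184 draws guarantee 3 prism blocks.

184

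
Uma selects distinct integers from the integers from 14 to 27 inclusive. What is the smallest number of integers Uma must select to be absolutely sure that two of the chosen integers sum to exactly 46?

11

Two chosen integers sum to 46 exactly when both halves of some pair {x, 46−x} with 19 ≤ x ≤ 46−x ≤ 27 are chosen — 4 such pairs.
The remaining 6 elements (those with no distinct partner in range) can never complete a 46-sum, so the worst case takes all of them and one from each pair: 6 + 4 = 10.
By pigeonhole, the 11th integer has to be the second member of some pair, so 10 + 1 = 11.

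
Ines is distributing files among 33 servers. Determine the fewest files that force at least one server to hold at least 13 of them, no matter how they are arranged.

397

With 396 files one could put exactly 12 in each of the 33 servers, and no server would reach 13.
By the pigeonhole principle, one more file must land in a server that already has 12, giving it 13.
So 33 × 12 + 1 = 397 files are required.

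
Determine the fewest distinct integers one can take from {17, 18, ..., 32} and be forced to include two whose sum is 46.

11

A set avoiding the sum 46 can contain at most one of each pair {x, 46−x}, plus the 4 elements whose complement lies outside the range or equal to its own complement.
The integers 23, …, 32 (10 of them) are such a set: any two sum to at least 23+24 = 47 > 46.
Any 11th integer completes one of the 6 pairs, so 11 choices force a sum of 46.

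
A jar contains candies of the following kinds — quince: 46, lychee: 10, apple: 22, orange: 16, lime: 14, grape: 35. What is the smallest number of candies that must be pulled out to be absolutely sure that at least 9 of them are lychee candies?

142

In the worst case for collecting lychee candies, every non-lychee candy comes out first.
There are 46 + 22 + 16 + 14 + 35 = 133 non-lychee candies altogether.
After those, each further candy must be lychee, so 133 + 9 = 142 draws guarantee 9 lychee candies.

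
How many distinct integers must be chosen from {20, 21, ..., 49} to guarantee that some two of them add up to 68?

17

A set avoiding the sum 68 can contain at most one of each pair {x, 68−x}, plus the 2 elements whose complement lies outside the range or equal to its own complement.
The integers 34, …, 49 (16 of them) are such a set: any two sum to at least 34+35 = 69 > 68.
By pigeonhole, any 17th integer completes one of the 14 pairs, so 17 choices force a sum of 68.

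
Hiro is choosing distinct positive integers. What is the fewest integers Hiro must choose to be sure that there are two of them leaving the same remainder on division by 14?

15

The 14 residue classes mod 14 are the pigeonholes.
With 14 integers one could put 1 in each residue class and have no class reach 2.
The 15th integer pushes some class to 2, so 14·1 + 1 = 15.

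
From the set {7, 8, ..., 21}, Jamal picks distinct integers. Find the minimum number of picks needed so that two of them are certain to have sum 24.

11

Two chosen integers sum to 24 exactly when both halves of some pair {x, 24−x} with 7 ≤ x ≤ 24−x ≤ 17 are chosen — 5 such pairs.
The remaining 5 elements (those with no distinct partner in range) can never complete a 24-sum, so the worst case takes all of them and one from each pair: 5 + 5 = 10.
By the pigeonhole principle, the 11th integer has to be the second member of some pair, so 10 + 1 = 11.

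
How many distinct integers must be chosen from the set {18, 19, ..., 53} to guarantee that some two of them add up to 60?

25

A set avoiding the sum 60 can contain at most one of each pair {x, 60−x}, plus the 12 elements whose complement lies outside the range or equal to its own complement.
The integers 30, …, 53 (24 of them) are such a set: any two sum to at least 30+31 = 61 > 60.
By pigeonhole, any 25th integer completes one of the 12 pairs, so 25 choices force a sum of 60.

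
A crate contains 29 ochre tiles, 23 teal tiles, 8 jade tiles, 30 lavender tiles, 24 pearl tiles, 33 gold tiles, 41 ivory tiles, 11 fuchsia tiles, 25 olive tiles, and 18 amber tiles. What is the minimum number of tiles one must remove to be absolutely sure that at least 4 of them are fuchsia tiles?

In the worst case for collecting fuchsia tiles, every non-fuchsia tile comes out first.
There are 29 + 23 + 8 + 30 + 24 + 33 + 41 + 25 + 18 = 231 non-fuchsia tiles altogether.
After those, each further tile must be fuchsia, so 231 + 4 = 235 draws guarantee 4 fuchsia tiles.

235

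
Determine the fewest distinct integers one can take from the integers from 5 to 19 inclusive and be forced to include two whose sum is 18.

12

Group the elements by complementary pair {x, 18−x}: {5,13}, {6,12}, {7,11}, …, giving 4 two-element pairs; the single value 9 (it cannot pair with itself since the integers are distinct); and 6 integers whose partner 18−x falls outside [5,19].
By the pigeonhole principle, treating each of those 11 groups as a pigeonhole, one can pick one integer per group — 11 integers — with no two summing to 18.
The 12th integer lands in an occupied pair, forcing a sum of 18.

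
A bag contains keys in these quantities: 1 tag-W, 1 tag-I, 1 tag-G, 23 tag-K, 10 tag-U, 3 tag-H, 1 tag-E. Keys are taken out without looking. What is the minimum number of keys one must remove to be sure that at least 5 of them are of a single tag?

16

By the pigeonhole principle, put each drawn key into a box by tag. The largest draw with every box below 5 takes min(count, 4) from each tag; tags with fewer than 4 contribute all they have.
Σ min(cᵢ, 4) = 1 + 1 + 1 + 4 + 4 + 3 + 1 = 15.
Draw number 15 + 1 = 16 must push one box to 5.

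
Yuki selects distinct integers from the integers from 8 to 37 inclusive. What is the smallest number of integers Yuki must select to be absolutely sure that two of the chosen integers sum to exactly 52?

Group the elements by complementary pair {x, 52−x}: {15,37}, {16,36}, {17,35}, …, giving 11 two-element pairs, the single value 26 (it cannot pair with itself since the integers are distinct), and 7 integers whose partner 52−x falls outside [8,37].
Pigeonhole: treating each of those 19 groups as a pigeonhole, one can pick one integer per group — 19 integers — with no two summing to 52.
The 20th integer lands in an occupied pair, forcing a sum of 52.

20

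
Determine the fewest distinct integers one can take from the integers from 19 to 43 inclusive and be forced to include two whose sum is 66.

Two chosen integers sum to 66 exactly when both halves of some pair {x, 66−x} with 23 ≤ x ≤ 66−x ≤ 43 are chosen — 10 such pairs.
The remaining 5 elements (those with no distinct partner in range) can never complete a 66-sum, so the worst case takes all of them and one from each pair: 5 + 10 = 15.
The 16th integer has to be the second member of some pair, so 15 + 1 = 16.

16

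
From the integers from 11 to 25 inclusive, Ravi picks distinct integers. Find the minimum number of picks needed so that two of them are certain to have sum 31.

11

Group the elements by complementary pair {x, 31−x}: {11,20}, {12,19}, {13,18}, …, giving 5 two-element pairs and 5 integers whose partner 31−x falls outside [11,25].
Treating each of those 10 groups as a pigeonhole, one can pick one integer per group — 10 integers — with no two summing to 31.
The 11th integer lands in an occupied pair, forcing a sum of 31.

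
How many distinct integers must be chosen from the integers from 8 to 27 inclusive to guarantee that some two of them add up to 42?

15

A set avoiding the sum 42 can contain at most one of each pair {x, 42−x}, plus the 8 elements whose complement lies outside the range or equal to its own complement.
The integers 8, …, 21 (14 of them) are such a set: any two sum to at least 8+9 = 17 and at most 20+21 = 41 < 42.
Any 15th integer completes one of the 6 pairs, so 15 choices force a sum of 42.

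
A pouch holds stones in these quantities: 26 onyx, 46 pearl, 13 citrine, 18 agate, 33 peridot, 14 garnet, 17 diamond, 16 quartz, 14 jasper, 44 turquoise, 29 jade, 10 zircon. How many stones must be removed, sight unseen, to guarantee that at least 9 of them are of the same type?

The 12 types are the holes; the stones drawn are the pigeons.
To avoid 9 of any one type, the worst case takes at most 8 of each type.
That gives 8 + 8 + 8 + 8 + 8 + 8 + 8 + 8 + 8 + 8 + 8 + 8 = 96 stones with no type reaching 9.
The next stone forces some type to 9, so 96 + 1 = 97.

97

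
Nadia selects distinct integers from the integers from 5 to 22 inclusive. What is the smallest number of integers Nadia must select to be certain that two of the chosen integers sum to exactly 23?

A set avoiding the sum 23 can contain at most one of each pair {x, 23−x}, plus the 4 elements whose complement lies outside the range.
The integers 12, …, 22 (11 of them) are such a set: any two sum to at least 12+13 = 25 > 23.
By the pigeonhole principle, any 12th integer completes one of the 7 pairs, so 12 choices force a sum of 23.

12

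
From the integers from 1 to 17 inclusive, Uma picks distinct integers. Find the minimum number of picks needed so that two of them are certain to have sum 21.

11

Two chosen integers sum to 21 exactly when both halves of some pair {x, 21−x} with 4 ≤ x ≤ 21−x ≤ 17 are chosen — 7 such pairs.
The remaining 3 elements (those with no distinct partner in range) can never complete a 21-sum, so the worst case takes all of them and one from each pair: 3 + 7 = 10.
The 11th integer has to be the second member of some pair, so 10 + 1 = 11.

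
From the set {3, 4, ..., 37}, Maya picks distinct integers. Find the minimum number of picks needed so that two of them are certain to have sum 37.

A set avoiding the sum 37 can contain at most one of each pair {x, 37−x}, plus the 3 elements whose complement lies outside the range.
The integers 19, …, 37 (19 of them) are such a set: any two sum to at least 19+20 = 39 > 37.
Any 20th integer completes one of the 16 pairs, so 20 choices force a sum of 37.

20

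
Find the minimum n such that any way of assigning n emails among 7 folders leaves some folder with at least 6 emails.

With 35 emails one could put exactly 5 in each of the 7 folders, and no folder would reach 6.
Pigeonhole: one more email must land in a folder that already has 5, giving it 6.
So 7 × 5 + 1 = 36 emails are required.

36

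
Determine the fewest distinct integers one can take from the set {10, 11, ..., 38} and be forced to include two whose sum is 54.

19

Group the elements by complementary pair {x, 54−x}: {16,38}, {17,37}, {18,36}, …, giving 11 two-element pairs, the single value 27 (it cannot pair with itself since the integers are distinct), and 6 integers whose partner 54−x falls outside [10,38].
By pigeonhole, treating each of those 18 groups as a pigeonhole, one can pick one integer per group — 18 integers — with no two summing to 54.
The 19th integer lands in an occupied pair, forcing a sum of 54.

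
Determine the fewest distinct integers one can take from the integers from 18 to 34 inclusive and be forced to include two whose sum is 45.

13

Two chosen integers sum to 45 exactly when both halves of some pair {x, 45−x} with 18 ≤ x ≤ 45−x ≤ 27 are chosen — 5 such pairs.
The remaining 7 elements (those with no distinct partner in range) can never complete a 45-sum, so the worst case takes all of them and one from each pair: 7 + 5 = 12.
The 13th integer has to be the second member of some pair, so 12 + 1 = 13.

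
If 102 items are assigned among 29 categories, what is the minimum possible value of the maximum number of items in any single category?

By the pigeonhole principle, the 29 categories are the holes and the 102 items are the pigeons.
If every category held at most 3 items, the total would be at most 29 × 3 = 87, which is less than 102.
So some category holds at least ⌈102/29⌉ = 4 items.

4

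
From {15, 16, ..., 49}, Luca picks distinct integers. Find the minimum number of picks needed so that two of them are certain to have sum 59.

A set avoiding the sum 59 can contain at most one of each pair {x, 59−x}, plus the 5 elements whose complement lies outside the range.
The integers 30, …, 49 (20 of them) are such a set: any two sum to at least 30+31 = 61 > 59.
By pigeonhole, any 21st integer completes one of the 15 pairs, so 21 choices force a sum of 59.

21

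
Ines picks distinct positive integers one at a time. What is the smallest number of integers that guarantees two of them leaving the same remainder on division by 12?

By pigeonhole, the 12 residue classes mod 12 are the pigeonholes.
With 12 integers one could put 1 in each residue class and have no class reach 2.
The 13th integer pushes some class to 2, so 12·1 + 1 = 13.

13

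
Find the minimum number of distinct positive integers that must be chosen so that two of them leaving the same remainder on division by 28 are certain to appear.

Pigeonhole: the 28 residue classes mod 28 are the pigeonholes.
With 28 integers one could put 1 in each residue class and have no class reach 2.
The 29th integer pushes some class to 2, so 28·1 + 1 = 29.

29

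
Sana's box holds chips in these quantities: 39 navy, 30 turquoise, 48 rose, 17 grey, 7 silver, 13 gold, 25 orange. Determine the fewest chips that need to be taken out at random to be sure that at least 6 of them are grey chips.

In the worst case for collecting grey chips, every non-grey chip comes out first.
There are 39 + 30 + 48 + 7 + 13 + 25 = 162 non-grey chips altogether.
After those, each further chip must be grey, so 162 + 6 = 168 draws guarantee 6 grey chips.

168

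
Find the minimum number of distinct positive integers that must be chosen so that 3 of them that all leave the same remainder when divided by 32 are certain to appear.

Pigeonhole: the 32 residue classes mod 32 are the pigeonholes.
With 64 integers one could put 2 in each residue class and have no class reach 3.
The 65th integer pushes some class to 3, so 32·2 + 1 = 65.

65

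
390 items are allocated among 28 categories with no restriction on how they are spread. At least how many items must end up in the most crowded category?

14

The 28 categories are the holes and the 390 items are the pigeons.
If every category held at most 13 items, the total would be at most 28 × 13 = 364, which is less than 390.
So some category holds at least ⌈390/28⌉ = 14 items.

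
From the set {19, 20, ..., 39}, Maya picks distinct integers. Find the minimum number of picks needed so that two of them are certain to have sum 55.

Group the elements by complementary pair {x, 55−x}: {19,36}, {20,35}, {21,34}, …, giving 9 two-element pairs and 3 integers whose partner 55−x falls outside [19,39].
By pigeonhole, treating each of those 12 groups as a pigeonhole, one can pick one integer per group — 12 integers — with no two summing to 55.
The 13th integer lands in an occupied pair, forcing a sum of 55.

13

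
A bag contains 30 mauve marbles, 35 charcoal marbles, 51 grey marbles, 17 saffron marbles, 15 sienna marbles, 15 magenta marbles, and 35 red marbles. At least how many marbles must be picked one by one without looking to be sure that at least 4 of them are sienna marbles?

187

In the worst case for collecting sienna marbles, every non-sienna marble comes out first.
There are 30 + 35 + 51 + 17 + 15 + 35 = 183 non-sienna marbles altogether.
After those, each further marble must be sienna, so 183 + 4 = 187 draws guarantee 4 sienna marbles.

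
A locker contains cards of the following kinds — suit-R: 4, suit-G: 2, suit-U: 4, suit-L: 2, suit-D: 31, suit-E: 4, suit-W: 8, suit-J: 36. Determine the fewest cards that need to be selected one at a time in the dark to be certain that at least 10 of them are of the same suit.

43

Put each drawn card into a box by suit. The largest draw with every box below 10 takes min(count, 9) from each suit; suits with fewer than 9 contribute all they have.
Σ min(cᵢ, 9) = 4 + 2 + 4 + 2 + 9 + 4 + 8 + 9 = 42.
Draw number 42 + 1 = 43 must push one box to 10.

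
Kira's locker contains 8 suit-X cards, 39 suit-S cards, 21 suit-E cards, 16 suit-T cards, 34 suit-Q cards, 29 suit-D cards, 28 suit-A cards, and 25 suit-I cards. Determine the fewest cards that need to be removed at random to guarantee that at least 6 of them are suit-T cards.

190

In the worst case for collecting suit-T cards, every non-suit-T card comes out first.
There are 8 + 39 + 21 + 34 + 29 + 28 + 25 = 184 non-suit-T cards altogether.
After those, each further card must be suit-T, so 184 + 6 = 190 draws guarantee 6 suit-T cards.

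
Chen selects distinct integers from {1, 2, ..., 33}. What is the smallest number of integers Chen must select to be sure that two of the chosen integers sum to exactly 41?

21

Group the elements by complementary pair {x, 41−x}: {8,33}, {9,32}, {10,31}, …, giving 13 two-element pairs and 7 integers whose partner 41−x falls outside [1,33].
By the pigeonhole principle, treating each of those 20 groups as a pigeonhole, one can pick one integer per group — 20 integers — with no two summing to 41.
The 21st integer lands in an occupied pair, forcing a sum of 41.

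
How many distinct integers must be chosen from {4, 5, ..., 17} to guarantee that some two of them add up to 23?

A set avoiding the sum 23 can contain at most one of each pair {x, 23−x}, plus the 2 elements whose complement lies outside the range.
The integers 4, …, 11 (8 of them) are such a set: any two sum to at least 4+5 = 9 and at most 10+11 = 21 < 23.
Pigeonhole: any 9th integer completes one of the 6 pairs, so 9 choices force a sum of 23.

9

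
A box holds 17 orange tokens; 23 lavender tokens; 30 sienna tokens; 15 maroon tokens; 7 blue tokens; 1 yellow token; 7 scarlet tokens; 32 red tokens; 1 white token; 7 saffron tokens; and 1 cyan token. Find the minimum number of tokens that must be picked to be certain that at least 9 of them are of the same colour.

Pigeonhole: the 11 colours are the holes; the tokens drawn are the pigeons.
To avoid 9 of any one colour, the worst case takes at most 8 of each colour, or every token of a colour that has fewer than 8.
That gives 8 + 8 + 8 + 8 + 7 + 1 + 7 + 8 + 1 + 7 + 1 = 64 tokens with no colour reaching 9.
The next token forces some colour to 9, so 64 + 1 = 65.

65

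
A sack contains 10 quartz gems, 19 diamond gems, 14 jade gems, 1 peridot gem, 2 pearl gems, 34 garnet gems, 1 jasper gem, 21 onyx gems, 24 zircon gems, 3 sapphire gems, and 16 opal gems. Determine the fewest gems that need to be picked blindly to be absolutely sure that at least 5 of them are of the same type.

By the pigeonhole principle, the 11 types are the holes; the gems drawn are the pigeons.
To avoid 5 of any one type, the worst case takes at most 4 of each type, or every gem of a type that has fewer than 4.
That gives 4 + 4 + 4 + 1 + 2 + 4 + 1 + 4 + 4 + 3 + 4 = 35 gems with no type reaching 5.
The next gem forces some type to 5, so 35 + 1 = 36.

36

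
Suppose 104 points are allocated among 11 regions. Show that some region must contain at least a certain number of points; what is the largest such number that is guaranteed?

10

By the pigeonhole principle, the 11 regions are the holes and the 104 points are the pigeons.
If every region held at most 9 points, the total would be at most 11 × 9 = 99, which is less than 104.
So some region holds at least ⌈104/11⌉ = 10 points.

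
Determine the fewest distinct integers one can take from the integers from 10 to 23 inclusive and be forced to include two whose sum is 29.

Two chosen integers sum to 29 exactly when both halves of some pair {x, 29−x} with 10 ≤ x ≤ 29−x ≤ 19 are chosen — 5 such pairs.
The remaining 4 elements (those with no distinct partner in range) can never complete a 29-sum, so the worst case takes all of them and one from each pair: 4 + 5 = 9.
The 10th integer has to be the second member of some pair, so 9 + 1 = 10.

10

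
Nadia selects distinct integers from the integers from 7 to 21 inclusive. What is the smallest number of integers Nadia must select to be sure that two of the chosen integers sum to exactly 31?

Group the elements by complementary pair {x, 31−x}: {10,21}, {11,20}, {12,19}, …, giving 6 two-element pairs and 3 integers whose partner 31−x falls outside [7,21].
Treating each of those 9 groups as a pigeonhole, one can pick one integer per group — 9 integers — with no two summing to 31.
The 10th integer lands in an occupied pair, forcing a sum of 31.

10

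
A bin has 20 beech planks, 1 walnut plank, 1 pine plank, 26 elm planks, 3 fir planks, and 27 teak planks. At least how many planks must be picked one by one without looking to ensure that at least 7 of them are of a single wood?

The 6 woods are the holes; the planks drawn are the pigeons.
To avoid 7 of any one wood, the worst case takes at most 6 of each wood, or every plank of a wood that has fewer than 6.
That gives 6 + 1 + 1 + 6 + 3 + 6 = 23 planks with no wood reaching 7.
The next plank forces some wood to 7, so 23 + 1 = 24.

24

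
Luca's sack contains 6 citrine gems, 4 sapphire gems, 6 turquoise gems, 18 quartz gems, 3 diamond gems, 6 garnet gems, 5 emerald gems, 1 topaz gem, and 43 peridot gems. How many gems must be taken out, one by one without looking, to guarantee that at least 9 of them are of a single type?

By pigeonhole, the 9 types are the holes; the gems drawn are the pigeons.
To avoid 9 of any one type, the worst case takes at most 8 of each type, or every gem of a type that has fewer than 8.
That gives 6 + 4 + 6 + 8 + 3 + 6 + 5 + 1 + 8 = 47 gems with no type reaching 9.
The next gem forces some type to 9, so 47 + 1 = 48.

48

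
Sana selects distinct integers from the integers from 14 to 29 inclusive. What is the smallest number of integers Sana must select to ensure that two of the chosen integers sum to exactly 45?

10

Group the elements by complementary pair {x, 45−x}: {16,29}, {17,28}, {18,27}, …, giving 7 two-element pairs and 2 integers whose partner 45−x falls outside [14,29].
Pigeonhole: treating each of those 9 groups as a pigeonhole, one can pick one integer per group — 9 integers — with no two summing to 45.
The 10th integer lands in an occupied pair, forcing a sum of 45.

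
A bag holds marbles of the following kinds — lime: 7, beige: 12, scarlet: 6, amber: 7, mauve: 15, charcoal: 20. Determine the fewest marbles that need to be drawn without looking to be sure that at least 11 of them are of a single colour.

By pigeonhole, the 6 colours are the holes; the marbles drawn are the pigeons.
To avoid 11 of any one colour, the worst case takes at most 10 of each colour, or every marble of a colour that has fewer than 10.
That gives 7 + 10 + 6 + 7 + 10 + 10 = 50 marbles with no colour reaching 11.
The next marble forces some colour to 11, so 50 + 1 = 51.

51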